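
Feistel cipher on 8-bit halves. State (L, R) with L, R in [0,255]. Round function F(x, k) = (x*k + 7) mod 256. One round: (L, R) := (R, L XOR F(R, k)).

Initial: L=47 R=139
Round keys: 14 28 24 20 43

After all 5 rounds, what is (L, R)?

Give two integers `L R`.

Answer: 63 117

Derivation:
Round 1 (k=14): L=139 R=142
Round 2 (k=28): L=142 R=4
Round 3 (k=24): L=4 R=233
Round 4 (k=20): L=233 R=63
Round 5 (k=43): L=63 R=117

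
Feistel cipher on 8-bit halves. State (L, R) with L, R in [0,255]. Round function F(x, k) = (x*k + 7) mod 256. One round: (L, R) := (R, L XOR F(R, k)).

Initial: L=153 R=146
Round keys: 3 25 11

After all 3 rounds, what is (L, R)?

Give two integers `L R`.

Round 1 (k=3): L=146 R=36
Round 2 (k=25): L=36 R=25
Round 3 (k=11): L=25 R=62

Answer: 25 62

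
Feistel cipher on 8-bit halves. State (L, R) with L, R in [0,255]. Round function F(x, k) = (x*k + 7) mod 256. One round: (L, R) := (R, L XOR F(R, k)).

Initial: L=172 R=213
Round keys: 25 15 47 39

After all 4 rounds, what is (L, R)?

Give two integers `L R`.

Round 1 (k=25): L=213 R=120
Round 2 (k=15): L=120 R=218
Round 3 (k=47): L=218 R=117
Round 4 (k=39): L=117 R=0

Answer: 117 0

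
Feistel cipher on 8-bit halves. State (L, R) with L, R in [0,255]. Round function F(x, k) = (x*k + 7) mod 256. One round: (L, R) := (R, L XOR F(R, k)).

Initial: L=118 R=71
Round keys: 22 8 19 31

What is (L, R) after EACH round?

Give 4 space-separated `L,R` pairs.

Round 1 (k=22): L=71 R=87
Round 2 (k=8): L=87 R=248
Round 3 (k=19): L=248 R=56
Round 4 (k=31): L=56 R=55

Answer: 71,87 87,248 248,56 56,55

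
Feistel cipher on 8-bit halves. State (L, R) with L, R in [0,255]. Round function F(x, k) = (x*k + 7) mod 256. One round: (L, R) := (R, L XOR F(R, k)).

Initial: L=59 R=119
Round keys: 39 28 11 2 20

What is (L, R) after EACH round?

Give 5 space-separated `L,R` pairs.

Answer: 119,19 19,108 108,184 184,27 27,155

Derivation:
Round 1 (k=39): L=119 R=19
Round 2 (k=28): L=19 R=108
Round 3 (k=11): L=108 R=184
Round 4 (k=2): L=184 R=27
Round 5 (k=20): L=27 R=155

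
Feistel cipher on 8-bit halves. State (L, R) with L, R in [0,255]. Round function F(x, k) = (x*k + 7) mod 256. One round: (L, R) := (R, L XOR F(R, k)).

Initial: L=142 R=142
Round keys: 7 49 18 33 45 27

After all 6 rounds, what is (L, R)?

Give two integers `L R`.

Answer: 178 250

Derivation:
Round 1 (k=7): L=142 R=103
Round 2 (k=49): L=103 R=48
Round 3 (k=18): L=48 R=0
Round 4 (k=33): L=0 R=55
Round 5 (k=45): L=55 R=178
Round 6 (k=27): L=178 R=250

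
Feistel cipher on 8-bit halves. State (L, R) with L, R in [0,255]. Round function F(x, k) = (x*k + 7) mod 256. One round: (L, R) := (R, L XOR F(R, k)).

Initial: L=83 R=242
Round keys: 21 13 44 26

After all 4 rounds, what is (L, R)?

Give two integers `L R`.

Answer: 185 50

Derivation:
Round 1 (k=21): L=242 R=178
Round 2 (k=13): L=178 R=227
Round 3 (k=44): L=227 R=185
Round 4 (k=26): L=185 R=50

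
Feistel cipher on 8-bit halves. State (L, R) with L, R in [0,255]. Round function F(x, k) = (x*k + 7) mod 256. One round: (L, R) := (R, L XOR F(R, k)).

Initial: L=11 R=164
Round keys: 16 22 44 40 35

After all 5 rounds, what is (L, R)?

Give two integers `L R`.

Round 1 (k=16): L=164 R=76
Round 2 (k=22): L=76 R=43
Round 3 (k=44): L=43 R=39
Round 4 (k=40): L=39 R=52
Round 5 (k=35): L=52 R=4

Answer: 52 4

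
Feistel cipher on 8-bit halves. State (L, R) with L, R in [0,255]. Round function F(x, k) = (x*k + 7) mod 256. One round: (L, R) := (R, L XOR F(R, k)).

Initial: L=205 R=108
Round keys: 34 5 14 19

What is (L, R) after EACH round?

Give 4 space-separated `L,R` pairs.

Round 1 (k=34): L=108 R=146
Round 2 (k=5): L=146 R=141
Round 3 (k=14): L=141 R=47
Round 4 (k=19): L=47 R=9

Answer: 108,146 146,141 141,47 47,9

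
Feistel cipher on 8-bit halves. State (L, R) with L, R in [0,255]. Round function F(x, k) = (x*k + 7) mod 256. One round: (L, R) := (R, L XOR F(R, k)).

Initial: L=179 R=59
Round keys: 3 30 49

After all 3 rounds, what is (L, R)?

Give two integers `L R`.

Answer: 106 90

Derivation:
Round 1 (k=3): L=59 R=11
Round 2 (k=30): L=11 R=106
Round 3 (k=49): L=106 R=90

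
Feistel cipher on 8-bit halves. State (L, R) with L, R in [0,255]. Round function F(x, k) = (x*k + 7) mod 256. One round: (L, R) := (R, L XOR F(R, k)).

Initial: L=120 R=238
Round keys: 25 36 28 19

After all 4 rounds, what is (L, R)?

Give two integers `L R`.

Answer: 238 196

Derivation:
Round 1 (k=25): L=238 R=61
Round 2 (k=36): L=61 R=117
Round 3 (k=28): L=117 R=238
Round 4 (k=19): L=238 R=196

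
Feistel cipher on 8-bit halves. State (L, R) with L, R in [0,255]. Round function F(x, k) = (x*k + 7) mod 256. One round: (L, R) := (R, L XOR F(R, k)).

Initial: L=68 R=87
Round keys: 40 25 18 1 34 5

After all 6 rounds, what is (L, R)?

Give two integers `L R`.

Answer: 85 28

Derivation:
Round 1 (k=40): L=87 R=219
Round 2 (k=25): L=219 R=61
Round 3 (k=18): L=61 R=138
Round 4 (k=1): L=138 R=172
Round 5 (k=34): L=172 R=85
Round 6 (k=5): L=85 R=28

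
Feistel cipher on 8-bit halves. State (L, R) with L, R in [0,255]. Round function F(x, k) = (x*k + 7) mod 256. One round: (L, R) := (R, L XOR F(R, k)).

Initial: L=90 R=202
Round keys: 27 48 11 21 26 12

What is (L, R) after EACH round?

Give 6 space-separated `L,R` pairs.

Answer: 202,15 15,29 29,73 73,25 25,216 216,62

Derivation:
Round 1 (k=27): L=202 R=15
Round 2 (k=48): L=15 R=29
Round 3 (k=11): L=29 R=73
Round 4 (k=21): L=73 R=25
Round 5 (k=26): L=25 R=216
Round 6 (k=12): L=216 R=62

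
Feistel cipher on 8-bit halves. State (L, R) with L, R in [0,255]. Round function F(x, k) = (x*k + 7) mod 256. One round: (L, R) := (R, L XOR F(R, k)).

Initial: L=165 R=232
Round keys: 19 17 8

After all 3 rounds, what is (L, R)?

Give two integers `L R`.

Answer: 169 213

Derivation:
Round 1 (k=19): L=232 R=154
Round 2 (k=17): L=154 R=169
Round 3 (k=8): L=169 R=213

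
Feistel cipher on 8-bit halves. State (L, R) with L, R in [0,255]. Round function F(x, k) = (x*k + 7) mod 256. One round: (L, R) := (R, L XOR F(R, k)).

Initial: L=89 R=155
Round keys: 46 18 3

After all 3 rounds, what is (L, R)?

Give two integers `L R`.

Round 1 (k=46): L=155 R=184
Round 2 (k=18): L=184 R=108
Round 3 (k=3): L=108 R=243

Answer: 108 243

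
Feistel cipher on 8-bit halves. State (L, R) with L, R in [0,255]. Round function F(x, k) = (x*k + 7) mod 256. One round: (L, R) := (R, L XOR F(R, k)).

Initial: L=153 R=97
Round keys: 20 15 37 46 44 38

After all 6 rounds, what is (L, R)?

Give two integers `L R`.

Answer: 234 130

Derivation:
Round 1 (k=20): L=97 R=2
Round 2 (k=15): L=2 R=68
Round 3 (k=37): L=68 R=217
Round 4 (k=46): L=217 R=65
Round 5 (k=44): L=65 R=234
Round 6 (k=38): L=234 R=130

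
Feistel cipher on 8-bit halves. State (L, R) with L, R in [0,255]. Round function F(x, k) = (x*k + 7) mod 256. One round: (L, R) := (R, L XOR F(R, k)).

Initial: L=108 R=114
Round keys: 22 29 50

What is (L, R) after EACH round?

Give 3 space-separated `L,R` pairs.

Round 1 (k=22): L=114 R=191
Round 2 (k=29): L=191 R=216
Round 3 (k=50): L=216 R=136

Answer: 114,191 191,216 216,136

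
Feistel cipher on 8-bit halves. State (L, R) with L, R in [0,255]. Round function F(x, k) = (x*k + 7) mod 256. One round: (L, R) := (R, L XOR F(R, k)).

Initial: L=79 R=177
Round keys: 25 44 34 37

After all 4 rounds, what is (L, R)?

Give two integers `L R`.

Answer: 4 113

Derivation:
Round 1 (k=25): L=177 R=31
Round 2 (k=44): L=31 R=234
Round 3 (k=34): L=234 R=4
Round 4 (k=37): L=4 R=113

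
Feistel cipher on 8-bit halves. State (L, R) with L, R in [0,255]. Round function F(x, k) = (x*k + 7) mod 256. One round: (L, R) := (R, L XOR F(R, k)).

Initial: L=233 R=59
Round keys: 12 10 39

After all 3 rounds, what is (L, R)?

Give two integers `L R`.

Answer: 96 133

Derivation:
Round 1 (k=12): L=59 R=34
Round 2 (k=10): L=34 R=96
Round 3 (k=39): L=96 R=133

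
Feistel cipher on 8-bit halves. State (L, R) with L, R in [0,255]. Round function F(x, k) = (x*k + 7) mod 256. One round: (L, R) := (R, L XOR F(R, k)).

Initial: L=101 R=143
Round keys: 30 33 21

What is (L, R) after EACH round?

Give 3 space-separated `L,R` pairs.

Round 1 (k=30): L=143 R=172
Round 2 (k=33): L=172 R=188
Round 3 (k=21): L=188 R=223

Answer: 143,172 172,188 188,223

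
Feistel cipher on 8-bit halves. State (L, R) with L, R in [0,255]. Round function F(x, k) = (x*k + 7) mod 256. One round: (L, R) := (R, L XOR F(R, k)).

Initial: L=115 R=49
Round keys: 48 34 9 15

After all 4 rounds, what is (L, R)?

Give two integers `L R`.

Answer: 113 152

Derivation:
Round 1 (k=48): L=49 R=68
Round 2 (k=34): L=68 R=62
Round 3 (k=9): L=62 R=113
Round 4 (k=15): L=113 R=152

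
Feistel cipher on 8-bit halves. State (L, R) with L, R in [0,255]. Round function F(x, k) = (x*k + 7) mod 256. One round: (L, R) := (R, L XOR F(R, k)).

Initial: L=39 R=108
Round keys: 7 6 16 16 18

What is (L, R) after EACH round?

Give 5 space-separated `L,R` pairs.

Answer: 108,220 220,67 67,235 235,244 244,196

Derivation:
Round 1 (k=7): L=108 R=220
Round 2 (k=6): L=220 R=67
Round 3 (k=16): L=67 R=235
Round 4 (k=16): L=235 R=244
Round 5 (k=18): L=244 R=196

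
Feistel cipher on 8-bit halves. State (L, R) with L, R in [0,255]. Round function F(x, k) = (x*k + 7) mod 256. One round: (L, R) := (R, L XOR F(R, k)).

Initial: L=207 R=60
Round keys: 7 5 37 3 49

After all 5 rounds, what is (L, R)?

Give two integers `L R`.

Answer: 214 83

Derivation:
Round 1 (k=7): L=60 R=100
Round 2 (k=5): L=100 R=199
Round 3 (k=37): L=199 R=174
Round 4 (k=3): L=174 R=214
Round 5 (k=49): L=214 R=83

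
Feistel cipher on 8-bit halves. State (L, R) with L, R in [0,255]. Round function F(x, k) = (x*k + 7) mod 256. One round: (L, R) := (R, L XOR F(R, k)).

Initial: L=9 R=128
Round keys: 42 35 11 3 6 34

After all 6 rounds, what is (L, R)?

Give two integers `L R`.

Answer: 143 191

Derivation:
Round 1 (k=42): L=128 R=14
Round 2 (k=35): L=14 R=113
Round 3 (k=11): L=113 R=236
Round 4 (k=3): L=236 R=186
Round 5 (k=6): L=186 R=143
Round 6 (k=34): L=143 R=191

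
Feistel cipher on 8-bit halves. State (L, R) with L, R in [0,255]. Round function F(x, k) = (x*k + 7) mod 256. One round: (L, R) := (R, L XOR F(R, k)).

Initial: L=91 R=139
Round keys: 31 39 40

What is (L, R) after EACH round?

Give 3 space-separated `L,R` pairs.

Round 1 (k=31): L=139 R=135
Round 2 (k=39): L=135 R=19
Round 3 (k=40): L=19 R=120

Answer: 139,135 135,19 19,120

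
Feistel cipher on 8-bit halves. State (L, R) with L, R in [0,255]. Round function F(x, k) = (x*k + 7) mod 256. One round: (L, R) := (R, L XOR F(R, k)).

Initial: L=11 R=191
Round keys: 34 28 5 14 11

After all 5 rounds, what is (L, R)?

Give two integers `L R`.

Answer: 213 55

Derivation:
Round 1 (k=34): L=191 R=110
Round 2 (k=28): L=110 R=176
Round 3 (k=5): L=176 R=25
Round 4 (k=14): L=25 R=213
Round 5 (k=11): L=213 R=55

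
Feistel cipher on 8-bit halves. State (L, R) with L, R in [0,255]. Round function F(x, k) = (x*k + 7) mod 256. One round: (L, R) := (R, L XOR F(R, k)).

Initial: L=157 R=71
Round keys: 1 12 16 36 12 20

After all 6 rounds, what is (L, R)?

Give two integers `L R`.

Answer: 223 8

Derivation:
Round 1 (k=1): L=71 R=211
Round 2 (k=12): L=211 R=172
Round 3 (k=16): L=172 R=20
Round 4 (k=36): L=20 R=123
Round 5 (k=12): L=123 R=223
Round 6 (k=20): L=223 R=8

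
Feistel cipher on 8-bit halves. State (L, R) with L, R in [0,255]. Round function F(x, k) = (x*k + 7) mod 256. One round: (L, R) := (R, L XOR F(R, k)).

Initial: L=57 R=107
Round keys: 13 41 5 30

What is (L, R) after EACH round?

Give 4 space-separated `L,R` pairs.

Round 1 (k=13): L=107 R=79
Round 2 (k=41): L=79 R=197
Round 3 (k=5): L=197 R=175
Round 4 (k=30): L=175 R=76

Answer: 107,79 79,197 197,175 175,76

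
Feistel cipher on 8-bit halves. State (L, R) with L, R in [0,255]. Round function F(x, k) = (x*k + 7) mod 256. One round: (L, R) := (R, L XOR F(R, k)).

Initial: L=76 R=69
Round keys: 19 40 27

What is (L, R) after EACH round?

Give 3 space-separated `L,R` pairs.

Round 1 (k=19): L=69 R=106
Round 2 (k=40): L=106 R=210
Round 3 (k=27): L=210 R=71

Answer: 69,106 106,210 210,71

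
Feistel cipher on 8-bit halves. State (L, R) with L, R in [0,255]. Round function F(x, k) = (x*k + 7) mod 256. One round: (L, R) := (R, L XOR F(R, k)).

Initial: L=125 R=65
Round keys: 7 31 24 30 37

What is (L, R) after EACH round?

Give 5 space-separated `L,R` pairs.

Round 1 (k=7): L=65 R=179
Round 2 (k=31): L=179 R=245
Round 3 (k=24): L=245 R=76
Round 4 (k=30): L=76 R=26
Round 5 (k=37): L=26 R=133

Answer: 65,179 179,245 245,76 76,26 26,133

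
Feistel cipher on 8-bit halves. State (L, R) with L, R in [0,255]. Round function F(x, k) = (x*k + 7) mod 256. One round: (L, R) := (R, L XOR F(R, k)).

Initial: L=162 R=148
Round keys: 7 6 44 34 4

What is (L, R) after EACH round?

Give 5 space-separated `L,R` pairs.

Round 1 (k=7): L=148 R=177
Round 2 (k=6): L=177 R=185
Round 3 (k=44): L=185 R=98
Round 4 (k=34): L=98 R=178
Round 5 (k=4): L=178 R=173

Answer: 148,177 177,185 185,98 98,178 178,173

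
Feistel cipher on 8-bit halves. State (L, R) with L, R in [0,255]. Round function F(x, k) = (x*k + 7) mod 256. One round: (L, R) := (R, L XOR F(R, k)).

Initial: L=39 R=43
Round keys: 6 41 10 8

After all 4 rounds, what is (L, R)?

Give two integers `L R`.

Round 1 (k=6): L=43 R=46
Round 2 (k=41): L=46 R=78
Round 3 (k=10): L=78 R=61
Round 4 (k=8): L=61 R=161

Answer: 61 161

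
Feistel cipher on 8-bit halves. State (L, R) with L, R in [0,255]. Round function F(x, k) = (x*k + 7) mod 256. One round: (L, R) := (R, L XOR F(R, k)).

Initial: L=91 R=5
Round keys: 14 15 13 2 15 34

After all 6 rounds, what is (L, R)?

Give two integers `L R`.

Answer: 159 176

Derivation:
Round 1 (k=14): L=5 R=22
Round 2 (k=15): L=22 R=84
Round 3 (k=13): L=84 R=93
Round 4 (k=2): L=93 R=149
Round 5 (k=15): L=149 R=159
Round 6 (k=34): L=159 R=176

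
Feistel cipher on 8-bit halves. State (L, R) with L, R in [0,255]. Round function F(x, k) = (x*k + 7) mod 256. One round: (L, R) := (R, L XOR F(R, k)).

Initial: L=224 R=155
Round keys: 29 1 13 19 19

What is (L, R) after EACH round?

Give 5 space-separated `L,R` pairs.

Round 1 (k=29): L=155 R=118
Round 2 (k=1): L=118 R=230
Round 3 (k=13): L=230 R=195
Round 4 (k=19): L=195 R=102
Round 5 (k=19): L=102 R=90

Answer: 155,118 118,230 230,195 195,102 102,90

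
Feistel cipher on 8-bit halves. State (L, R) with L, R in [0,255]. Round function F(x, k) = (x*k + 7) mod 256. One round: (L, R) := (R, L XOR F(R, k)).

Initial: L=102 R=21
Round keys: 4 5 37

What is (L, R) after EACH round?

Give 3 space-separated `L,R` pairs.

Answer: 21,61 61,45 45,181

Derivation:
Round 1 (k=4): L=21 R=61
Round 2 (k=5): L=61 R=45
Round 3 (k=37): L=45 R=181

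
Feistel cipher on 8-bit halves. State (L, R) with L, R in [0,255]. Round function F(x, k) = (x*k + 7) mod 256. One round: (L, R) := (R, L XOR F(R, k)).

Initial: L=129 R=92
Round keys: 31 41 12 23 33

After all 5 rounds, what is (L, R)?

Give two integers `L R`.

Answer: 11 187

Derivation:
Round 1 (k=31): L=92 R=170
Round 2 (k=41): L=170 R=29
Round 3 (k=12): L=29 R=201
Round 4 (k=23): L=201 R=11
Round 5 (k=33): L=11 R=187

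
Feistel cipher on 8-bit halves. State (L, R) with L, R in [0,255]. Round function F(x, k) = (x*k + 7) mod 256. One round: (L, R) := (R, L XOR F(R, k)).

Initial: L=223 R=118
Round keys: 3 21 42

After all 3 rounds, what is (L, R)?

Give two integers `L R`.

Round 1 (k=3): L=118 R=182
Round 2 (k=21): L=182 R=131
Round 3 (k=42): L=131 R=51

Answer: 131 51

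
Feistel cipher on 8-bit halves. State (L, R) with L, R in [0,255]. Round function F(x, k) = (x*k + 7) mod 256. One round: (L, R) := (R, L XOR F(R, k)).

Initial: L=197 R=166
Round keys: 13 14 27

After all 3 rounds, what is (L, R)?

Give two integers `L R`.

Answer: 1 146

Derivation:
Round 1 (k=13): L=166 R=176
Round 2 (k=14): L=176 R=1
Round 3 (k=27): L=1 R=146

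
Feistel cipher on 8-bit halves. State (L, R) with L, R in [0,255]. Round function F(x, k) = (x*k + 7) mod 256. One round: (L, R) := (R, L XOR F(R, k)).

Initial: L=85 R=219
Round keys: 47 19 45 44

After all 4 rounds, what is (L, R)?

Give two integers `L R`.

Answer: 245 42

Derivation:
Round 1 (k=47): L=219 R=105
Round 2 (k=19): L=105 R=9
Round 3 (k=45): L=9 R=245
Round 4 (k=44): L=245 R=42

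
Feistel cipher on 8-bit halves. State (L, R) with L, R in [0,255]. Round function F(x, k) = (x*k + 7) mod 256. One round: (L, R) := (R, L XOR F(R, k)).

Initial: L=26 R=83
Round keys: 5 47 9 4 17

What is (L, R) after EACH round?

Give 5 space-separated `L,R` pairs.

Round 1 (k=5): L=83 R=188
Round 2 (k=47): L=188 R=216
Round 3 (k=9): L=216 R=35
Round 4 (k=4): L=35 R=75
Round 5 (k=17): L=75 R=33

Answer: 83,188 188,216 216,35 35,75 75,33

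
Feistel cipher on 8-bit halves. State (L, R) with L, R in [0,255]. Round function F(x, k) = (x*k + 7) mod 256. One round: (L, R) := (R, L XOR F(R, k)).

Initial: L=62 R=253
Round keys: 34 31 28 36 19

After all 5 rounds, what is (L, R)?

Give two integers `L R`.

Round 1 (k=34): L=253 R=159
Round 2 (k=31): L=159 R=181
Round 3 (k=28): L=181 R=76
Round 4 (k=36): L=76 R=2
Round 5 (k=19): L=2 R=97

Answer: 2 97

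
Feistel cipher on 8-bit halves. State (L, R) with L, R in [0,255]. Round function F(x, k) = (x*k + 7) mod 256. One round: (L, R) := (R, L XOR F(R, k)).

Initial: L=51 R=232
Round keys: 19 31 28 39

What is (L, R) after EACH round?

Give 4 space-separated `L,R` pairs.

Answer: 232,12 12,147 147,23 23,27

Derivation:
Round 1 (k=19): L=232 R=12
Round 2 (k=31): L=12 R=147
Round 3 (k=28): L=147 R=23
Round 4 (k=39): L=23 R=27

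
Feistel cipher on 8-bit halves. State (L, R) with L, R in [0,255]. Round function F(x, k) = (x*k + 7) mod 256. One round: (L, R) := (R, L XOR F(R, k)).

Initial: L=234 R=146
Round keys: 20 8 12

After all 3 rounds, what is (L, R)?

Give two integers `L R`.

Round 1 (k=20): L=146 R=133
Round 2 (k=8): L=133 R=189
Round 3 (k=12): L=189 R=102

Answer: 189 102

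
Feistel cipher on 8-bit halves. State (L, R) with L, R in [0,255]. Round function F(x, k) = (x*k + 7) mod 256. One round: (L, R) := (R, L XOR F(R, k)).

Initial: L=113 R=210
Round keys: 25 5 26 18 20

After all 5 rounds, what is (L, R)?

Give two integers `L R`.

Round 1 (k=25): L=210 R=248
Round 2 (k=5): L=248 R=13
Round 3 (k=26): L=13 R=161
Round 4 (k=18): L=161 R=84
Round 5 (k=20): L=84 R=54

Answer: 84 54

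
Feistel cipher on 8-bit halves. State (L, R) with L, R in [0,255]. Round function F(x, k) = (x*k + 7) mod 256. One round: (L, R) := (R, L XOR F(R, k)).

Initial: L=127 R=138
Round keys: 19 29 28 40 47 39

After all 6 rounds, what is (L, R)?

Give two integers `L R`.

Round 1 (k=19): L=138 R=58
Round 2 (k=29): L=58 R=19
Round 3 (k=28): L=19 R=33
Round 4 (k=40): L=33 R=60
Round 5 (k=47): L=60 R=42
Round 6 (k=39): L=42 R=81

Answer: 42 81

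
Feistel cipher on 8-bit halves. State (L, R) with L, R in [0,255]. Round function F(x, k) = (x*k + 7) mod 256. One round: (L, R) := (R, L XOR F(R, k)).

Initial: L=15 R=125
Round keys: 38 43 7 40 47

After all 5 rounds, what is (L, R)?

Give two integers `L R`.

Answer: 215 53

Derivation:
Round 1 (k=38): L=125 R=154
Round 2 (k=43): L=154 R=152
Round 3 (k=7): L=152 R=181
Round 4 (k=40): L=181 R=215
Round 5 (k=47): L=215 R=53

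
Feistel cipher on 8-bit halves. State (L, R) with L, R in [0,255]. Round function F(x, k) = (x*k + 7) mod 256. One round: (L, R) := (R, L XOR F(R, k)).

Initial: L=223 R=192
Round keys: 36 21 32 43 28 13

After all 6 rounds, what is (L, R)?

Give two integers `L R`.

Answer: 228 120

Derivation:
Round 1 (k=36): L=192 R=216
Round 2 (k=21): L=216 R=127
Round 3 (k=32): L=127 R=63
Round 4 (k=43): L=63 R=227
Round 5 (k=28): L=227 R=228
Round 6 (k=13): L=228 R=120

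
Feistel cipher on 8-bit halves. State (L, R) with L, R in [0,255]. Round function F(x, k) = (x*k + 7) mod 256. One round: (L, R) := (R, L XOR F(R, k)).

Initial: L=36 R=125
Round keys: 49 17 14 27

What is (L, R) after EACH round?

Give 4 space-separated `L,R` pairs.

Round 1 (k=49): L=125 R=208
Round 2 (k=17): L=208 R=170
Round 3 (k=14): L=170 R=131
Round 4 (k=27): L=131 R=114

Answer: 125,208 208,170 170,131 131,114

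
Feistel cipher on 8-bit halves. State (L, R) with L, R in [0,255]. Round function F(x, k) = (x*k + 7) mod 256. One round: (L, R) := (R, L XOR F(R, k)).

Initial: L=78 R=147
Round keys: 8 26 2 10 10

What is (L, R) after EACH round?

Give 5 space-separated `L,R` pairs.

Round 1 (k=8): L=147 R=209
Round 2 (k=26): L=209 R=210
Round 3 (k=2): L=210 R=122
Round 4 (k=10): L=122 R=25
Round 5 (k=10): L=25 R=123

Answer: 147,209 209,210 210,122 122,25 25,123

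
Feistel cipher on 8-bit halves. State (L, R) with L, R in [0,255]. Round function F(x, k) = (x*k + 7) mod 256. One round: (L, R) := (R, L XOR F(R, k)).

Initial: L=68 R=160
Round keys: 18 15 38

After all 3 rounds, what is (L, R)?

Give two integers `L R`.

Round 1 (k=18): L=160 R=3
Round 2 (k=15): L=3 R=148
Round 3 (k=38): L=148 R=252

Answer: 148 252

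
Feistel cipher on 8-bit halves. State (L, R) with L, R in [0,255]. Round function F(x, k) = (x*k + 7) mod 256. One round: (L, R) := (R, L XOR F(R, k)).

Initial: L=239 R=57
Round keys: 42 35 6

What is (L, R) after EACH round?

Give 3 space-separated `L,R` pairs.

Answer: 57,142 142,72 72,57

Derivation:
Round 1 (k=42): L=57 R=142
Round 2 (k=35): L=142 R=72
Round 3 (k=6): L=72 R=57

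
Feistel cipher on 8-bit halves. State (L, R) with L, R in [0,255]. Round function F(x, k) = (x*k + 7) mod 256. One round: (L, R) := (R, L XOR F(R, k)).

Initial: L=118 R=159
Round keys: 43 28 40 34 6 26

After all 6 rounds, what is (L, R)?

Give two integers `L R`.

Round 1 (k=43): L=159 R=202
Round 2 (k=28): L=202 R=128
Round 3 (k=40): L=128 R=205
Round 4 (k=34): L=205 R=193
Round 5 (k=6): L=193 R=64
Round 6 (k=26): L=64 R=70

Answer: 64 70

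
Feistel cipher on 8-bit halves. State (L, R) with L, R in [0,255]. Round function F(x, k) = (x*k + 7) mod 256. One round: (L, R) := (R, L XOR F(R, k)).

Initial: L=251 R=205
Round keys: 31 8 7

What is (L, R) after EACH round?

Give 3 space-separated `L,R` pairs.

Answer: 205,33 33,194 194,116

Derivation:
Round 1 (k=31): L=205 R=33
Round 2 (k=8): L=33 R=194
Round 3 (k=7): L=194 R=116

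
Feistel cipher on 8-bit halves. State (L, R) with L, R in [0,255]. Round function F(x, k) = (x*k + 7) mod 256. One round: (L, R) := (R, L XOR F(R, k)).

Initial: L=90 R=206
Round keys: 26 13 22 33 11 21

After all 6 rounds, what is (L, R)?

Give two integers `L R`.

Round 1 (k=26): L=206 R=169
Round 2 (k=13): L=169 R=82
Round 3 (k=22): L=82 R=186
Round 4 (k=33): L=186 R=83
Round 5 (k=11): L=83 R=34
Round 6 (k=21): L=34 R=130

Answer: 34 130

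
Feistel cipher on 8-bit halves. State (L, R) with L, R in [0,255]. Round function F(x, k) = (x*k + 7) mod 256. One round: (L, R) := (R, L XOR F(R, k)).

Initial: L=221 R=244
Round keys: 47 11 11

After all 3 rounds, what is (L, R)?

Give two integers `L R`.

Answer: 85 160

Derivation:
Round 1 (k=47): L=244 R=14
Round 2 (k=11): L=14 R=85
Round 3 (k=11): L=85 R=160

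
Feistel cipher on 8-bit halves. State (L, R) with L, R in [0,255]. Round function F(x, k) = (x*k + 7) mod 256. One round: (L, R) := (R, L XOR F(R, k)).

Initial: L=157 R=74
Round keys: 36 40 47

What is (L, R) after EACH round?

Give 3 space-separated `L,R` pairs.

Round 1 (k=36): L=74 R=242
Round 2 (k=40): L=242 R=157
Round 3 (k=47): L=157 R=40

Answer: 74,242 242,157 157,40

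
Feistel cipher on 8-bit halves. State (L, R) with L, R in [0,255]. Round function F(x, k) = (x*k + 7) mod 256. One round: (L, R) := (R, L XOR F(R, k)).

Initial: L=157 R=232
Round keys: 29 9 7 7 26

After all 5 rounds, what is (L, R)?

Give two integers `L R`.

Round 1 (k=29): L=232 R=210
Round 2 (k=9): L=210 R=129
Round 3 (k=7): L=129 R=92
Round 4 (k=7): L=92 R=10
Round 5 (k=26): L=10 R=87

Answer: 10 87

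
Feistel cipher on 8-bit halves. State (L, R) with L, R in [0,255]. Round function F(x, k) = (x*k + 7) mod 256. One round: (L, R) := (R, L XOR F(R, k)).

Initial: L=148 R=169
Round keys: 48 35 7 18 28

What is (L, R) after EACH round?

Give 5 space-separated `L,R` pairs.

Round 1 (k=48): L=169 R=35
Round 2 (k=35): L=35 R=121
Round 3 (k=7): L=121 R=117
Round 4 (k=18): L=117 R=56
Round 5 (k=28): L=56 R=82

Answer: 169,35 35,121 121,117 117,56 56,82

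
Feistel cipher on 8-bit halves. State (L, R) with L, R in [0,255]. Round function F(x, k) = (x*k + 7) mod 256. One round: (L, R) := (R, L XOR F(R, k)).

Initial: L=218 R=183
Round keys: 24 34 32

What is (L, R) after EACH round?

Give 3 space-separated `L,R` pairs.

Round 1 (k=24): L=183 R=245
Round 2 (k=34): L=245 R=38
Round 3 (k=32): L=38 R=50

Answer: 183,245 245,38 38,50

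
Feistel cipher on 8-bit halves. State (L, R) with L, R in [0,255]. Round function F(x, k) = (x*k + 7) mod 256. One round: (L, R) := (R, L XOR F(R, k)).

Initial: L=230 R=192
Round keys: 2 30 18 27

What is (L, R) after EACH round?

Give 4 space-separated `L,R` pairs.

Answer: 192,97 97,165 165,192 192,226

Derivation:
Round 1 (k=2): L=192 R=97
Round 2 (k=30): L=97 R=165
Round 3 (k=18): L=165 R=192
Round 4 (k=27): L=192 R=226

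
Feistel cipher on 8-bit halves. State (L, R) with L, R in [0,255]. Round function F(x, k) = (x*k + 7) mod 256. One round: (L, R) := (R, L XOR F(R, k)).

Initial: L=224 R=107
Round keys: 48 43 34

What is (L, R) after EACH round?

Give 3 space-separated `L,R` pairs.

Answer: 107,247 247,239 239,50

Derivation:
Round 1 (k=48): L=107 R=247
Round 2 (k=43): L=247 R=239
Round 3 (k=34): L=239 R=50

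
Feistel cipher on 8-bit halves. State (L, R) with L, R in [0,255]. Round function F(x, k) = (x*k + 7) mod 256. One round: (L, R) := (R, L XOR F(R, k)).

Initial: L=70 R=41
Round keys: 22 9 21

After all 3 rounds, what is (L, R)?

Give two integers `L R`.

Round 1 (k=22): L=41 R=203
Round 2 (k=9): L=203 R=3
Round 3 (k=21): L=3 R=141

Answer: 3 141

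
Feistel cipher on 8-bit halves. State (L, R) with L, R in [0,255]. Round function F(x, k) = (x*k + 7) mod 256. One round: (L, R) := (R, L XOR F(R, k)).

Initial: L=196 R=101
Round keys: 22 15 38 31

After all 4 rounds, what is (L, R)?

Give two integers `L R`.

Round 1 (k=22): L=101 R=113
Round 2 (k=15): L=113 R=195
Round 3 (k=38): L=195 R=136
Round 4 (k=31): L=136 R=188

Answer: 136 188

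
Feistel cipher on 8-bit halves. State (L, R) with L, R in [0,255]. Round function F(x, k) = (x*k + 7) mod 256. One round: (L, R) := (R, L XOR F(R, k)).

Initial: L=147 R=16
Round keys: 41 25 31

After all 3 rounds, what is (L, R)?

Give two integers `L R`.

Round 1 (k=41): L=16 R=4
Round 2 (k=25): L=4 R=123
Round 3 (k=31): L=123 R=232

Answer: 123 232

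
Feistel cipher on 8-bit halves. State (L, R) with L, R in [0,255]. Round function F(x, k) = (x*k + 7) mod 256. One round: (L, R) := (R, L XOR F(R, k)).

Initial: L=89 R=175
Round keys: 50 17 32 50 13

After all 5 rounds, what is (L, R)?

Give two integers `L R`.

Answer: 113 47

Derivation:
Round 1 (k=50): L=175 R=108
Round 2 (k=17): L=108 R=156
Round 3 (k=32): L=156 R=235
Round 4 (k=50): L=235 R=113
Round 5 (k=13): L=113 R=47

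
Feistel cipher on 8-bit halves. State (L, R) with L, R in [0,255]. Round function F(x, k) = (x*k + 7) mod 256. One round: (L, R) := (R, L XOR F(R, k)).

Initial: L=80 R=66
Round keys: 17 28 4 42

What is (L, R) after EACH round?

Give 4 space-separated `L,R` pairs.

Round 1 (k=17): L=66 R=57
Round 2 (k=28): L=57 R=1
Round 3 (k=4): L=1 R=50
Round 4 (k=42): L=50 R=58

Answer: 66,57 57,1 1,50 50,58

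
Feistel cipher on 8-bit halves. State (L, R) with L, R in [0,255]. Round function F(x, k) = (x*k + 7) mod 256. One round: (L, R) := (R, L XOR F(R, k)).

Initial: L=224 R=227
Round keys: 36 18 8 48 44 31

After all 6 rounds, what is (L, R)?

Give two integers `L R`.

Round 1 (k=36): L=227 R=19
Round 2 (k=18): L=19 R=190
Round 3 (k=8): L=190 R=228
Round 4 (k=48): L=228 R=121
Round 5 (k=44): L=121 R=55
Round 6 (k=31): L=55 R=201

Answer: 55 201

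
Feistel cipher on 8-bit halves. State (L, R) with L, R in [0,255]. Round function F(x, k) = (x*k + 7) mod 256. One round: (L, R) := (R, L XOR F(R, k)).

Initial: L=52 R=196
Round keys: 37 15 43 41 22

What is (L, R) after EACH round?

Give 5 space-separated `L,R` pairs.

Answer: 196,111 111,76 76,164 164,7 7,5

Derivation:
Round 1 (k=37): L=196 R=111
Round 2 (k=15): L=111 R=76
Round 3 (k=43): L=76 R=164
Round 4 (k=41): L=164 R=7
Round 5 (k=22): L=7 R=5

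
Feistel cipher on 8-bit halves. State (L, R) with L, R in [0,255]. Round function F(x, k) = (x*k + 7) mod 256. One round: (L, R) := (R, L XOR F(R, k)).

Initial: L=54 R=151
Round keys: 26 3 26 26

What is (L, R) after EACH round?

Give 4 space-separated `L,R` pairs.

Round 1 (k=26): L=151 R=107
Round 2 (k=3): L=107 R=223
Round 3 (k=26): L=223 R=198
Round 4 (k=26): L=198 R=252

Answer: 151,107 107,223 223,198 198,252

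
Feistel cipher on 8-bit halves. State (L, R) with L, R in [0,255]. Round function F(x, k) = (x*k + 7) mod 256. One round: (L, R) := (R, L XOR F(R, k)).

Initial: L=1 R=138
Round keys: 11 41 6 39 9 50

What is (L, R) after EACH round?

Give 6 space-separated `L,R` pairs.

Round 1 (k=11): L=138 R=244
Round 2 (k=41): L=244 R=145
Round 3 (k=6): L=145 R=153
Round 4 (k=39): L=153 R=199
Round 5 (k=9): L=199 R=159
Round 6 (k=50): L=159 R=210

Answer: 138,244 244,145 145,153 153,199 199,159 159,210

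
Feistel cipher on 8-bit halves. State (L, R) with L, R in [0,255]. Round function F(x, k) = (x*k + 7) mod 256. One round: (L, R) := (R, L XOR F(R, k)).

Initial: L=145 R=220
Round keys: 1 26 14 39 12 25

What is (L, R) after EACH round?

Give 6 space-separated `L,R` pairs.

Round 1 (k=1): L=220 R=114
Round 2 (k=26): L=114 R=71
Round 3 (k=14): L=71 R=155
Round 4 (k=39): L=155 R=227
Round 5 (k=12): L=227 R=48
Round 6 (k=25): L=48 R=84

Answer: 220,114 114,71 71,155 155,227 227,48 48,84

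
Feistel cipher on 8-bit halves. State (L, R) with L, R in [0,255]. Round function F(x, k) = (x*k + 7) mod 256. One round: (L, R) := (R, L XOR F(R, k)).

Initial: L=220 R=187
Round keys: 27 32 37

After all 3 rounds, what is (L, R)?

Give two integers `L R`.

Round 1 (k=27): L=187 R=28
Round 2 (k=32): L=28 R=60
Round 3 (k=37): L=60 R=175

Answer: 60 175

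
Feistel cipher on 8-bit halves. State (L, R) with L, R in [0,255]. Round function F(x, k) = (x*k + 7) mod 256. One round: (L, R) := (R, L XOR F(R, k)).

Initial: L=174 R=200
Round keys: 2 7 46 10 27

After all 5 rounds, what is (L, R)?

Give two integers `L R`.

Answer: 101 124

Derivation:
Round 1 (k=2): L=200 R=57
Round 2 (k=7): L=57 R=94
Round 3 (k=46): L=94 R=210
Round 4 (k=10): L=210 R=101
Round 5 (k=27): L=101 R=124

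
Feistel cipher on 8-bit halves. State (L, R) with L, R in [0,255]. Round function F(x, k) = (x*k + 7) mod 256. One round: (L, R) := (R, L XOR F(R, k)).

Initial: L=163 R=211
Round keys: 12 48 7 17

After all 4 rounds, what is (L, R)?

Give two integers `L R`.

Answer: 27 134

Derivation:
Round 1 (k=12): L=211 R=72
Round 2 (k=48): L=72 R=84
Round 3 (k=7): L=84 R=27
Round 4 (k=17): L=27 R=134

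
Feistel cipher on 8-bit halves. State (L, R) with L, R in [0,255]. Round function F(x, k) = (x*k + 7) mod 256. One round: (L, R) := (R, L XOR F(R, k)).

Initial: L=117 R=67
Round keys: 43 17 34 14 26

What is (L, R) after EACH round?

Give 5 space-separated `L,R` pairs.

Answer: 67,61 61,87 87,168 168,96 96,111

Derivation:
Round 1 (k=43): L=67 R=61
Round 2 (k=17): L=61 R=87
Round 3 (k=34): L=87 R=168
Round 4 (k=14): L=168 R=96
Round 5 (k=26): L=96 R=111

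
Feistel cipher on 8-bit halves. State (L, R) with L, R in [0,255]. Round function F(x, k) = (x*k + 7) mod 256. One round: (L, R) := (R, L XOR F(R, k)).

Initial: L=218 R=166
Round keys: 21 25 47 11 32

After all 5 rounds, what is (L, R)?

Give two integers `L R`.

Answer: 143 39

Derivation:
Round 1 (k=21): L=166 R=127
Round 2 (k=25): L=127 R=200
Round 3 (k=47): L=200 R=192
Round 4 (k=11): L=192 R=143
Round 5 (k=32): L=143 R=39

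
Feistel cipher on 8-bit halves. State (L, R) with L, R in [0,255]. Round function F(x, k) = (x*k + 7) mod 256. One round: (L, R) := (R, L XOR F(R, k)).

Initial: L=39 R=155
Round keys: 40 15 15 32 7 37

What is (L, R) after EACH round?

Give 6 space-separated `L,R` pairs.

Answer: 155,24 24,244 244,75 75,147 147,71 71,217

Derivation:
Round 1 (k=40): L=155 R=24
Round 2 (k=15): L=24 R=244
Round 3 (k=15): L=244 R=75
Round 4 (k=32): L=75 R=147
Round 5 (k=7): L=147 R=71
Round 6 (k=37): L=71 R=217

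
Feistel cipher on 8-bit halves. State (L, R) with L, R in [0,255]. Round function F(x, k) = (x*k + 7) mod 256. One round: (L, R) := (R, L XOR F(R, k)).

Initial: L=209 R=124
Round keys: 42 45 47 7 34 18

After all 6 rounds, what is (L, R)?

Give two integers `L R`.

Round 1 (k=42): L=124 R=142
Round 2 (k=45): L=142 R=129
Round 3 (k=47): L=129 R=56
Round 4 (k=7): L=56 R=14
Round 5 (k=34): L=14 R=219
Round 6 (k=18): L=219 R=99

Answer: 219 99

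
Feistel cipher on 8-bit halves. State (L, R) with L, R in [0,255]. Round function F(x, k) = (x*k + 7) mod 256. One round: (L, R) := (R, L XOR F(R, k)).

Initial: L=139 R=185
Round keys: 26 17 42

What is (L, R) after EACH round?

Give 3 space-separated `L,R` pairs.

Round 1 (k=26): L=185 R=90
Round 2 (k=17): L=90 R=184
Round 3 (k=42): L=184 R=109

Answer: 185,90 90,184 184,109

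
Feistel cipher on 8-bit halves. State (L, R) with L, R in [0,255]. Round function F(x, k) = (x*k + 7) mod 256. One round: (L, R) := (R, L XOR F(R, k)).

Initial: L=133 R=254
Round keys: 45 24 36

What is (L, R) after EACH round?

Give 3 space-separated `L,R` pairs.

Answer: 254,40 40,57 57,35

Derivation:
Round 1 (k=45): L=254 R=40
Round 2 (k=24): L=40 R=57
Round 3 (k=36): L=57 R=35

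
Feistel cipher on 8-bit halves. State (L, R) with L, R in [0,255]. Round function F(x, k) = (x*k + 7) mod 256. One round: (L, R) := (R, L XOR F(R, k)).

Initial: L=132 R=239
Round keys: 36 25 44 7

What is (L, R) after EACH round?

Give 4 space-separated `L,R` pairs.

Round 1 (k=36): L=239 R=39
Round 2 (k=25): L=39 R=57
Round 3 (k=44): L=57 R=244
Round 4 (k=7): L=244 R=138

Answer: 239,39 39,57 57,244 244,138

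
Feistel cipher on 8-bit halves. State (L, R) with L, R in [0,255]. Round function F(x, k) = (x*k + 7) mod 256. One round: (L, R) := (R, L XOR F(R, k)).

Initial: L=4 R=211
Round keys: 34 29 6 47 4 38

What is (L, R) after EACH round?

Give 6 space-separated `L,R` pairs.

Answer: 211,9 9,223 223,72 72,224 224,207 207,33

Derivation:
Round 1 (k=34): L=211 R=9
Round 2 (k=29): L=9 R=223
Round 3 (k=6): L=223 R=72
Round 4 (k=47): L=72 R=224
Round 5 (k=4): L=224 R=207
Round 6 (k=38): L=207 R=33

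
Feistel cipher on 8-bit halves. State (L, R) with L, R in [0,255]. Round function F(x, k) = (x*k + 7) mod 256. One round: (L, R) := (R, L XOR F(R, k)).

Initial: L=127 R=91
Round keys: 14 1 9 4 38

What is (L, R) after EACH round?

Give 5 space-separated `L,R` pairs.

Round 1 (k=14): L=91 R=126
Round 2 (k=1): L=126 R=222
Round 3 (k=9): L=222 R=171
Round 4 (k=4): L=171 R=109
Round 5 (k=38): L=109 R=158

Answer: 91,126 126,222 222,171 171,109 109,158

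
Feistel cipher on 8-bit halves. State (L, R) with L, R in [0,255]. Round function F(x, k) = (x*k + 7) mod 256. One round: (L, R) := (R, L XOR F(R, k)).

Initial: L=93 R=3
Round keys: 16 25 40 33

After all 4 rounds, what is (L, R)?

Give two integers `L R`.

Round 1 (k=16): L=3 R=106
Round 2 (k=25): L=106 R=98
Round 3 (k=40): L=98 R=61
Round 4 (k=33): L=61 R=134

Answer: 61 134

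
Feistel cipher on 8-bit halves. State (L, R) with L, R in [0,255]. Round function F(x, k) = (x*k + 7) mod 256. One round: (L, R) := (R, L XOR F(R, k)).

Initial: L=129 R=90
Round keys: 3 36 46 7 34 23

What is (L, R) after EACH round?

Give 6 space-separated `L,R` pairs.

Answer: 90,148 148,141 141,201 201,11 11,180 180,56

Derivation:
Round 1 (k=3): L=90 R=148
Round 2 (k=36): L=148 R=141
Round 3 (k=46): L=141 R=201
Round 4 (k=7): L=201 R=11
Round 5 (k=34): L=11 R=180
Round 6 (k=23): L=180 R=56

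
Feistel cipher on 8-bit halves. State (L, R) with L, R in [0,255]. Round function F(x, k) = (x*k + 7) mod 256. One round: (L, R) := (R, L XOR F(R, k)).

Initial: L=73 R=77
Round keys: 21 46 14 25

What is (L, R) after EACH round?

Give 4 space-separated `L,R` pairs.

Round 1 (k=21): L=77 R=17
Round 2 (k=46): L=17 R=88
Round 3 (k=14): L=88 R=198
Round 4 (k=25): L=198 R=5

Answer: 77,17 17,88 88,198 198,5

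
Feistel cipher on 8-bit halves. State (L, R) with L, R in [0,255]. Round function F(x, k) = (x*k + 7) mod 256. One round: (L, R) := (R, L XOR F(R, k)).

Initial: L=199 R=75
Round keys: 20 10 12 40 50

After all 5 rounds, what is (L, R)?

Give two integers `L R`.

Round 1 (k=20): L=75 R=36
Round 2 (k=10): L=36 R=36
Round 3 (k=12): L=36 R=147
Round 4 (k=40): L=147 R=219
Round 5 (k=50): L=219 R=94

Answer: 219 94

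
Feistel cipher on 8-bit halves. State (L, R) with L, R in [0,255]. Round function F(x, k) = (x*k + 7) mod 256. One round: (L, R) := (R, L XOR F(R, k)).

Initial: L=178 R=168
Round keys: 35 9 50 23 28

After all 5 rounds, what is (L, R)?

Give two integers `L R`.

Round 1 (k=35): L=168 R=77
Round 2 (k=9): L=77 R=20
Round 3 (k=50): L=20 R=162
Round 4 (k=23): L=162 R=129
Round 5 (k=28): L=129 R=129

Answer: 129 129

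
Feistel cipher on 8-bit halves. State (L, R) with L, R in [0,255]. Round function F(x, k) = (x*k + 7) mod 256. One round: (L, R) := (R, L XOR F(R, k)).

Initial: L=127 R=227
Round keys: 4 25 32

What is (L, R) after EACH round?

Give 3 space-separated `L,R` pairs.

Round 1 (k=4): L=227 R=236
Round 2 (k=25): L=236 R=240
Round 3 (k=32): L=240 R=235

Answer: 227,236 236,240 240,235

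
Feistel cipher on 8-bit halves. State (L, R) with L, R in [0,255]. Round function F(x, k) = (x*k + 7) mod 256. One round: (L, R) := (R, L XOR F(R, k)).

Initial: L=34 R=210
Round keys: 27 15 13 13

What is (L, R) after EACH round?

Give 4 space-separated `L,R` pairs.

Answer: 210,15 15,58 58,246 246,191

Derivation:
Round 1 (k=27): L=210 R=15
Round 2 (k=15): L=15 R=58
Round 3 (k=13): L=58 R=246
Round 4 (k=13): L=246 R=191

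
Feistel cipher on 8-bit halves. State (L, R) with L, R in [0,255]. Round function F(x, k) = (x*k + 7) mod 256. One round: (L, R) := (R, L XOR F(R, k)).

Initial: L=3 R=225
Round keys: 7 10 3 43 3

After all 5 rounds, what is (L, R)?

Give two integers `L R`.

Round 1 (k=7): L=225 R=45
Round 2 (k=10): L=45 R=40
Round 3 (k=3): L=40 R=82
Round 4 (k=43): L=82 R=229
Round 5 (k=3): L=229 R=228

Answer: 229 228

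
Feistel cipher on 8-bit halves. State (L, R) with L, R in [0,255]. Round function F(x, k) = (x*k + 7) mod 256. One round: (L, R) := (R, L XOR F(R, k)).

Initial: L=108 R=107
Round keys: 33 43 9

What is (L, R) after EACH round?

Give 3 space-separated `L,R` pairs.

Round 1 (k=33): L=107 R=190
Round 2 (k=43): L=190 R=154
Round 3 (k=9): L=154 R=207

Answer: 107,190 190,154 154,207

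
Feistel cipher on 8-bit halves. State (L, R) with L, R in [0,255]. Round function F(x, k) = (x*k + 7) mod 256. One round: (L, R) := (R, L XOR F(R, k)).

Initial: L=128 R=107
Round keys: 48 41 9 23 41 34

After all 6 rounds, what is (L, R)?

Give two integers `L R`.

Round 1 (k=48): L=107 R=151
Round 2 (k=41): L=151 R=93
Round 3 (k=9): L=93 R=219
Round 4 (k=23): L=219 R=233
Round 5 (k=41): L=233 R=131
Round 6 (k=34): L=131 R=132

Answer: 131 132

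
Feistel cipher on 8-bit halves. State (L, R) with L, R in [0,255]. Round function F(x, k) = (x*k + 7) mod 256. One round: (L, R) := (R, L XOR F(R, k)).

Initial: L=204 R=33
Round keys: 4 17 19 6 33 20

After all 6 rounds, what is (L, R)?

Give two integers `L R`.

Round 1 (k=4): L=33 R=71
Round 2 (k=17): L=71 R=159
Round 3 (k=19): L=159 R=147
Round 4 (k=6): L=147 R=230
Round 5 (k=33): L=230 R=62
Round 6 (k=20): L=62 R=57

Answer: 62 57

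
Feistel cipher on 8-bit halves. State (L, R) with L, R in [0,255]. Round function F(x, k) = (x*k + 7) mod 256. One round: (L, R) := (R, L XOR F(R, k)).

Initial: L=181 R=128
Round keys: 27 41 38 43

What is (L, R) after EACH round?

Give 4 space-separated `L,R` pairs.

Answer: 128,50 50,137 137,111 111,37

Derivation:
Round 1 (k=27): L=128 R=50
Round 2 (k=41): L=50 R=137
Round 3 (k=38): L=137 R=111
Round 4 (k=43): L=111 R=37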